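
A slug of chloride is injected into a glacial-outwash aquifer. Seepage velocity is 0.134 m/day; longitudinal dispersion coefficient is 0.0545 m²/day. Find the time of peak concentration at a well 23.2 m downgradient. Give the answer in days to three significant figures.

170 days

For the 1D instantaneous-source solution, setting ∂C/∂t = 0 at fixed x gives v²t² + 2Dt − x² = 0, so t = (√(D² + v²x²) − D)/v².
√(D² + v²x²) = √(0.0545² + 0.134² × 23.2²) = 3.109; v² = 0.017956.
t = (3.109 − 0.0545)/0.017956 = 170 days (vs. the pure-advection estimate x/v = 173 d).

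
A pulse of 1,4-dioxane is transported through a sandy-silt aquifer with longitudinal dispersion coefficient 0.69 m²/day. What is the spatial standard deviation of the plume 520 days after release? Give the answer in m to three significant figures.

26.8 m

Dispersive spreading gives a Gaussian with σ² = 2Dt; advection only shifts the center.
σ = √(2 × 0.69 × 520) = 26.8 m.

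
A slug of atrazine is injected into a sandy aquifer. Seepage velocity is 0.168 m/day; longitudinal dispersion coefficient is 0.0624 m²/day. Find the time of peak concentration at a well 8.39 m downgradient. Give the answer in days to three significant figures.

47.8 days

For the 1D instantaneous-source solution, setting ∂C/∂t = 0 at fixed x gives v²t² + 2Dt − x² = 0, so t = (√(D² + v²x²) − D)/v².
√(D² + v²x²) = √(0.0624² + 0.168² × 8.39²) = 1.411; v² = 0.028224.
t = (1.411 − 0.0624)/0.028224 = 47.8 days (vs. the pure-advection estimate x/v = 49.9 d).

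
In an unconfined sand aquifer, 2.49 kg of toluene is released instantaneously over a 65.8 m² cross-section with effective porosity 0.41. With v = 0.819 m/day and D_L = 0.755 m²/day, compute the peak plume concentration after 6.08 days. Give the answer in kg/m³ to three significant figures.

0.0122 kg/m³

The peak of an instantaneous 1D plume sits at x = vt; there the Gaussian factor is 1 and C_max = M/(n_e·A·√(4πDt)), where n_e·A is the pore area the mass is dissolved in.
√(4πDt) = √(4π × 0.755 × 6.08) = 7.595 m, so C_max = 2.49/(0.41 × 65.8 × 7.595) = 0.0122 kg/m³.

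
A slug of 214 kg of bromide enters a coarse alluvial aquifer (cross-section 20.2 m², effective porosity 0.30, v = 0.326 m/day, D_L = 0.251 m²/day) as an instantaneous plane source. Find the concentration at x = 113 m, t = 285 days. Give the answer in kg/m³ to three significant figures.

0.287 kg/m³

For an instantaneous plane source, C(x,t) = M/(n_e·A·√(4πDt)) · exp(−(x−vt)²/(4Dt)), with n_e·A the pore (flow) area.
Plume center vt = 0.326 × 285 = 92.91 m, so the well at 113 m is 20.09 m downgradient of the peak.
√(4πDt) = 29.98 m, giving peak height M/(n_e·A·√(4πDt)) = 214/(0.30 × 20.2 × 29.98) = 1.178 kg/m³.
(x−vt)²/(4Dt) = (20.09)²/(4 × 0.251 × 285) = 1.411; exp(−1.411) = 0.2439.
C = 1.178 × 0.2439 = 0.287 kg/m³.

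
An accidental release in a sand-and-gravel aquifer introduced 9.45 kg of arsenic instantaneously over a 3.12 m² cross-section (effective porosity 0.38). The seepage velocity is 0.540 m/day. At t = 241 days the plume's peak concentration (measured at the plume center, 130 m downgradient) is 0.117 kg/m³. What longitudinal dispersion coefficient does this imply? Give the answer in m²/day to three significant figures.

At the plume center C_max = M/(n_e·A·√(4πDt)), so D = M²/(4πt·(n_e·A·C_max)²).
n_e·A·C_max = 0.38 × 3.12 × 0.117 = 0.1387 kg/m.
D = 9.45²/(4π × 241 × 0.1387²) = 1.53 m²/day.

1.53 m²/day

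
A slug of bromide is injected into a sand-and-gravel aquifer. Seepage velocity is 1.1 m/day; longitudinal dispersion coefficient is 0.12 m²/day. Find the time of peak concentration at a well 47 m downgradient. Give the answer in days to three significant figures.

For the 1D instantaneous-source solution, setting ∂C/∂t = 0 at fixed x gives v²t² + 2Dt − x² = 0, so t = (√(D² + v²x²) − D)/v².
√(D² + v²x²) = √(0.12² + 1.1² × 47²) = 51.70; v² = 1.21.
t = (51.70 − 0.12)/1.21 = 42.6 days (vs. the pure-advection estimate x/v = 42.7 d).

42.6 days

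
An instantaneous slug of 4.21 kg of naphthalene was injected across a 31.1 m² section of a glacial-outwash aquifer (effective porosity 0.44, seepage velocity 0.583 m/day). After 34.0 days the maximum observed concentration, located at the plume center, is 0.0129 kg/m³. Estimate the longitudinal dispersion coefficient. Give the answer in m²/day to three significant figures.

1.33 m²/day

At the plume center C_max = M/(n_e·A·√(4πDt)), so D = M²/(4πt·(n_e·A·C_max)²).
n_e·A·C_max = 0.44 × 31.1 × 0.0129 = 0.1765 kg/m.
D = 4.21²/(4π × 34.0 × 0.1765²) = 1.33 m²/day.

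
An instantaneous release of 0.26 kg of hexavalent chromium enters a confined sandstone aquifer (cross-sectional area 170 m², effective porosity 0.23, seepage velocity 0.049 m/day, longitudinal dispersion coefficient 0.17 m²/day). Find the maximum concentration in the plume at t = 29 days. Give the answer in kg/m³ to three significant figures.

0.000845 kg/m³

The peak of an instantaneous 1D plume sits at x = vt; there the Gaussian factor is 1 and C_max = M/(n_e·A·√(4πDt)), where n_e·A is the pore area the mass is dissolved in.
√(4πDt) = √(4π × 0.17 × 29) = 7.871 m, so C_max = 0.26/(0.23 × 170 × 7.871) = 0.000845 kg/m³.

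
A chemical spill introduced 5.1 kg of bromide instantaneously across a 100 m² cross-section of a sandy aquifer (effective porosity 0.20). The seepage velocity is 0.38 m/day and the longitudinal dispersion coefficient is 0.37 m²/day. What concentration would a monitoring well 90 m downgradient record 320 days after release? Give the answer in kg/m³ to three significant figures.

0.000803 kg/m³

For an instantaneous plane source, C(x,t) = M/(n_e·A·√(4πDt)) · exp(−(x−vt)²/(4Dt)), with n_e·A the pore (flow) area.
Plume center vt = 0.38 × 320 = 121.6 m, so the well at 90 m is 31.6 m upgradient of the peak.
√(4πDt) = 38.57 m, giving peak height M/(n_e·A·√(4πDt)) = 5.1/(0.20 × 100 × 38.57) = 0.006611 kg/m³.
(x−vt)²/(4Dt) = (-31.6)²/(4 × 0.37 × 320) = 2.108; exp(−2.108) = 0.1215.
C = 0.006611 × 0.1215 = 0.000803 kg/m³.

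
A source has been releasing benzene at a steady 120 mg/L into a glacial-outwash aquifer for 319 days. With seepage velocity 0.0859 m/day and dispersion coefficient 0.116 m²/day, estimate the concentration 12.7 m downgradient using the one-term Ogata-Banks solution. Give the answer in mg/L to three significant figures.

115 mg/L

For a continuous step input, C/C₀ ≈ ½·erfc((x−vt)/(2√(Dt))).
vt = 0.0859 × 319 = 27.4021 m and 2√(Dt) = 2√(0.116 × 319) = 12.17 m.
Argument (x−vt)/(2√(Dt)) = (12.7 − 27.4021)/12.17 = -1.208; ½·erfc(-1.208) = 0.9562.
C = 120 × 0.9562 = 115 mg/L.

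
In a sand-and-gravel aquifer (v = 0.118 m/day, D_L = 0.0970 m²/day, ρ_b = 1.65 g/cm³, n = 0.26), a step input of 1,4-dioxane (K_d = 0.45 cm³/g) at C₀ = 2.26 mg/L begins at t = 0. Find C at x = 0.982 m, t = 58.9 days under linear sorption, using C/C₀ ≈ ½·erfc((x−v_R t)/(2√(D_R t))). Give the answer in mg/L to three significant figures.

1.54 mg/L

Retardation factor R = 1 + ρ_b·K_d/n = 1 + 1.65 × 0.45/0.26 = 3.856.
Sorption retards both mechanisms: v_R = v/R = 0.03060 m/day, D_R = D/R = 0.02516 m²/day.
v_R·t = 0.03060 × 58.9 = 1.80234 m; 2√(D_R t) = 2.435 m; argument = (0.982 − 1.80234)/2.435 = -0.3369.
C = C₀ × ½·erfc(-0.3369) = 2.26 × 0.6831 = 1.54 mg/L.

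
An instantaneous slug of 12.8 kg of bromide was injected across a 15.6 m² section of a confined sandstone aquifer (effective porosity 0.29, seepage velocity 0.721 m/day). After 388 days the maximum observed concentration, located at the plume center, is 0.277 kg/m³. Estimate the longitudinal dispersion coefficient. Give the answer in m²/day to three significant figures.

0.0214 m²/day

At the plume center C_max = M/(n_e·A·√(4πDt)), so D = M²/(4πt·(n_e·A·C_max)²).
n_e·A·C_max = 0.29 × 15.6 × 0.277 = 1.253 kg/m.
D = 12.8²/(4π × 388 × 1.253²) = 0.0214 m²/day.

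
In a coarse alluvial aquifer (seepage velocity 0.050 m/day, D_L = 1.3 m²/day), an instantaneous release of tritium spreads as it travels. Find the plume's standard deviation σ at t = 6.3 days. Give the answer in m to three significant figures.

Dispersive spreading gives a Gaussian with σ² = 2Dt; advection only shifts the center.
σ = √(2 × 1.3 × 6.3) = 4.05 m.

4.05 m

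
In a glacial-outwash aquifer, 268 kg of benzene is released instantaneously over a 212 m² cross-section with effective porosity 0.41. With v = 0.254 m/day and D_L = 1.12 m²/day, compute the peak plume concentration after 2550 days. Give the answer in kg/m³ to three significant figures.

The peak of an instantaneous 1D plume sits at x = vt; there the Gaussian factor is 1 and C_max = M/(n_e·A·√(4πDt)), where n_e·A is the pore area the mass is dissolved in.
√(4πDt) = √(4π × 1.12 × 2550) = 189.4 m, so C_max = 268/(0.41 × 212 × 189.4) = 0.0163 kg/m³.

0.0163 kg/m³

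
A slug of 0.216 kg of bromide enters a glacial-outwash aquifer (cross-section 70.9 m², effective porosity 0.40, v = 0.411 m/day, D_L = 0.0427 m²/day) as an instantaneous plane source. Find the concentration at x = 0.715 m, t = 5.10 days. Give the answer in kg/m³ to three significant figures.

For an instantaneous plane source, C(x,t) = M/(n_e·A·√(4πDt)) · exp(−(x−vt)²/(4Dt)), with n_e·A the pore (flow) area.
Plume center vt = 0.411 × 5.10 = 2.0961 m, so the well at 0.715 m is 1.3811 m upgradient of the peak.
√(4πDt) = 1.654 m, giving peak height M/(n_e·A·√(4πDt)) = 0.216/(0.40 × 70.9 × 1.654) = 0.004605 kg/m³.
(x−vt)²/(4Dt) = (-1.3811)²/(4 × 0.0427 × 5.10) = 2.190; exp(−2.190) = 0.1119.
C = 0.004605 × 0.1119 = 0.000515 kg/m³.

0.000515 kg/m³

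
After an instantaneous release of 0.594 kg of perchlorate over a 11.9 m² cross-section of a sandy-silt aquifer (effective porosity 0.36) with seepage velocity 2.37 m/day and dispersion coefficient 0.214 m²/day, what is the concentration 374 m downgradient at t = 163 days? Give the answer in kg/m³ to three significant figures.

0.00224 kg/m³

For an instantaneous plane source, C(x,t) = M/(n_e·A·√(4πDt)) · exp(−(x−vt)²/(4Dt)), with n_e·A the pore (flow) area.
Plume center vt = 2.37 × 163 = 386.31 m, so the well at 374 m is 12.31 m upgradient of the peak.
√(4πDt) = 20.94 m, giving peak height M/(n_e·A·√(4πDt)) = 0.594/(0.36 × 11.9 × 20.94) = 0.006622 kg/m³.
(x−vt)²/(4Dt) = (-12.31)²/(4 × 0.214 × 163) = 1.086; exp(−1.086) = 0.3376.
C = 0.006622 × 0.3376 = 0.00224 kg/m³.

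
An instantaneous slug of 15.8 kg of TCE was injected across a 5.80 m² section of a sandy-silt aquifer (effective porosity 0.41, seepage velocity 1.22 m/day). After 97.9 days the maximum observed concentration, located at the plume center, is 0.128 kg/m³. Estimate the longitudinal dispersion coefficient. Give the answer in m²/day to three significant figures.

2.19 m²/day

At the plume center C_max = M/(n_e·A·√(4πDt)), so D = M²/(4πt·(n_e·A·C_max)²).
n_e·A·C_max = 0.41 × 5.80 × 0.128 = 0.3044 kg/m.
D = 15.8²/(4π × 97.9 × 0.3044²) = 2.19 m²/day.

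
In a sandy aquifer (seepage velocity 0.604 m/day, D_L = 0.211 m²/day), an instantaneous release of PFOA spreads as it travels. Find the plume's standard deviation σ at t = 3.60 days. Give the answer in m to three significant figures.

1.23 m

Dispersive spreading gives a Gaussian with σ² = 2Dt; advection only shifts the center.
σ = √(2 × 0.211 × 3.60) = 1.23 m.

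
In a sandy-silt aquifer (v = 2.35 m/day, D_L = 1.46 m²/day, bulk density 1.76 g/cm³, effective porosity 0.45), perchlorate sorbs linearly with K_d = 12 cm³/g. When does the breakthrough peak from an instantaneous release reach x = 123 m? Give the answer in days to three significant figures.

Retardation factor R = 1 + ρ_b·K_d/n = 1 + 1.76 × 12/0.45 = 47.93.
Sorption retards both mechanisms: v_R = v/R = 0.04903 m/day, D_R = D/R = 0.03046 m²/day.
Peak time from v_R²t² + 2D_R t − x² = 0: t = (√(D_R² + v_R²x²) − D_R)/v_R².
√(D_R² + v_R²x²) = √(0.03046² + 0.04903² × 123²) = 6.031; v_R² = 0.002404.
t = (6.031 − 0.03046)/0.002404 = 2500 days.

2500 days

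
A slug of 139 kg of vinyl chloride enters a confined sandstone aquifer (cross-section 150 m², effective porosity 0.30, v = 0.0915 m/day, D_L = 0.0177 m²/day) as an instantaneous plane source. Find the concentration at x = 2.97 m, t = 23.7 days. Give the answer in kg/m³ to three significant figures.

0.917 kg/m³

For an instantaneous plane source, C(x,t) = M/(n_e·A·√(4πDt)) · exp(−(x−vt)²/(4Dt)), with n_e·A the pore (flow) area.
Plume center vt = 0.0915 × 23.7 = 2.16855 m, so the well at 2.97 m is 0.80145 m downgradient of the peak.
√(4πDt) = 2.296 m, giving peak height M/(n_e·A·√(4πDt)) = 139/(0.30 × 150 × 2.296) = 1.345 kg/m³.
(x−vt)²/(4Dt) = (0.80145)²/(4 × 0.0177 × 23.7) = 0.3828; exp(−0.3828) = 0.6819.
C = 1.345 × 0.6819 = 0.917 kg/m³.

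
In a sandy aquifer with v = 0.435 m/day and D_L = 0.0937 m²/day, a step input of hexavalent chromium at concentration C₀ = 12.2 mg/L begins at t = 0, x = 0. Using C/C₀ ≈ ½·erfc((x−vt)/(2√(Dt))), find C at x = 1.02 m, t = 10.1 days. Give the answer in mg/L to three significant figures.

For a continuous step input, C/C₀ ≈ ½·erfc((x−vt)/(2√(Dt))).
vt = 0.435 × 10.1 = 4.3935 m and 2√(Dt) = 2√(0.0937 × 10.1) = 1.946 m.
Argument (x−vt)/(2√(Dt)) = (1.02 − 4.3935)/1.946 = -1.734; ½·erfc(-1.734) = 0.9929.
C = 12.2 × 0.9929 = 12.1 mg/L.

12.1 mg/L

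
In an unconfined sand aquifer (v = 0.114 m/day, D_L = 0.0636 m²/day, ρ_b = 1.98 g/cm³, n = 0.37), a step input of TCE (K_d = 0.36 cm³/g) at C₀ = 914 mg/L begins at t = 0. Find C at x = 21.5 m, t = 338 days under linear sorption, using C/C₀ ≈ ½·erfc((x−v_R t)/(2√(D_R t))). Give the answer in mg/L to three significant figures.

Retardation factor R = 1 + ρ_b·K_d/n = 1 + 1.98 × 0.36/0.37 = 2.926.
Sorption retards both mechanisms: v_R = v/R = 0.03896 m/day, D_R = D/R = 0.02174 m²/day.
v_R·t = 0.03896 × 338 = 13.16848 m; 2√(D_R t) = 5.421 m; argument = (21.5 − 13.16848)/5.421 = 1.537.
C = C₀ × ½·erfc(1.537) = 914 × 0.01487 = 13.6 mg/L.

13.6 mg/L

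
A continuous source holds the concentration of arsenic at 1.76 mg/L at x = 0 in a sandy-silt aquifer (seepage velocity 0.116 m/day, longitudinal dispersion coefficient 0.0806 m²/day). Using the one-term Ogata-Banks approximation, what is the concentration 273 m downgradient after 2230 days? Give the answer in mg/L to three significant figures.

0.396 mg/L

For a continuous step input, C/C₀ ≈ ½·erfc((x−vt)/(2√(Dt))).
vt = 0.116 × 2230 = 258.68 m and 2√(Dt) = 2√(0.0806 × 2230) = 26.81 m.
Argument (x−vt)/(2√(Dt)) = (273 − 258.68)/26.81 = 0.5341; ½·erfc(0.5341) = 0.2250.
C = 1.76 × 0.2250 = 0.396 mg/L.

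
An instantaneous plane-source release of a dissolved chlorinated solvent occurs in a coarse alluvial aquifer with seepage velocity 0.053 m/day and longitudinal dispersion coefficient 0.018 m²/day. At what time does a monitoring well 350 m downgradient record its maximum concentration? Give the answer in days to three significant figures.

6600 days

For the 1D instantaneous-source solution, setting ∂C/∂t = 0 at fixed x gives v²t² + 2Dt − x² = 0, so t = (√(D² + v²x²) − D)/v².
√(D² + v²x²) = √(0.018² + 0.053² × 350²) = 18.55; v² = 0.002809.
t = (18.55 − 0.018)/0.002809 = 6600 days (vs. the pure-advection estimate x/v = 6600 d).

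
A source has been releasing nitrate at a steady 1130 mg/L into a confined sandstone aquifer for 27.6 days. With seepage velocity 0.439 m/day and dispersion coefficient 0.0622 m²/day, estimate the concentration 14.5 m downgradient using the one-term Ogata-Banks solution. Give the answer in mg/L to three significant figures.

For a continuous step input, C/C₀ ≈ ½·erfc((x−vt)/(2√(Dt))).
vt = 0.439 × 27.6 = 12.1164 m and 2√(Dt) = 2√(0.0622 × 27.6) = 2.620 m.
Argument (x−vt)/(2√(Dt)) = (14.5 − 12.1164)/2.620 = 0.9098; ½·erfc(0.9098) = 0.09911.
C = 1130 × 0.09911 = 112 mg/L.

112 mg/L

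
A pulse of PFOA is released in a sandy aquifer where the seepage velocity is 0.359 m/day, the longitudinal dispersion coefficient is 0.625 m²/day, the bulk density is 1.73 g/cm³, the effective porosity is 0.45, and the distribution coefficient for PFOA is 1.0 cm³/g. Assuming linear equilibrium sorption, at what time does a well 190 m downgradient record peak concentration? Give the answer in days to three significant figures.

2540 days

Retardation factor R = 1 + ρ_b·K_d/n = 1 + 1.73 × 1.0/0.45 = 4.844.
Sorption retards both mechanisms: v_R = v/R = 0.07411 m/day, D_R = D/R = 0.1290 m²/day.
Peak time from v_R²t² + 2D_R t − x² = 0: t = (√(D_R² + v_R²x²) − D_R)/v_R².
√(D_R² + v_R²x²) = √(0.1290² + 0.07411² × 190²) = 14.08; v_R² = 0.005492.
t = (14.08 − 0.1290)/0.005492 = 2540 days.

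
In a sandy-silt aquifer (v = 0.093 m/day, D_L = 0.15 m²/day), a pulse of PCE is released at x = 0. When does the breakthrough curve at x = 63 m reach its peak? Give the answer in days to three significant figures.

660 days

For the 1D instantaneous-source solution, setting ∂C/∂t = 0 at fixed x gives v²t² + 2Dt − x² = 0, so t = (√(D² + v²x²) − D)/v².
√(D² + v²x²) = √(0.15² + 0.093² × 63²) = 5.861; v² = 0.008649.
t = (5.861 − 0.15)/0.008649 = 660 days (vs. the pure-advection estimate x/v = 677 d).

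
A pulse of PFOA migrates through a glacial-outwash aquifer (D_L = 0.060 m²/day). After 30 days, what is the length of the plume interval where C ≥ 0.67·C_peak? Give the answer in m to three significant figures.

The plume is Gaussian with σ = √(2Dt) = √(2 × 0.060 × 30) = 1.897 m.
C/C_peak = exp(−Δx²/(2σ²)) = 0.67 ⇒ Δx = σ·√(−2 ln 0.67) = 1.897 × 0.8950 = 1.698 m.
Width = 2Δx = 3.40 m.

3.40 m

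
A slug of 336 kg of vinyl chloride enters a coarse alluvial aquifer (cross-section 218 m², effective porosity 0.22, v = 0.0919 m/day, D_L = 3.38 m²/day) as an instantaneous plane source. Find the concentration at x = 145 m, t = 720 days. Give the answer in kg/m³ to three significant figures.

For an instantaneous plane source, C(x,t) = M/(n_e·A·√(4πDt)) · exp(−(x−vt)²/(4Dt)), with n_e·A the pore (flow) area.
Plume center vt = 0.0919 × 720 = 66.168 m, so the well at 145 m is 78.832 m downgradient of the peak.
√(4πDt) = 174.9 m, giving peak height M/(n_e·A·√(4πDt)) = 336/(0.22 × 218 × 174.9) = 0.04006 kg/m³.
(x−vt)²/(4Dt) = (78.832)²/(4 × 3.38 × 720) = 0.6384; exp(−0.6384) = 0.5281.
C = 0.04006 × 0.5281 = 0.0212 kg/m³.

0.0212 kg/m³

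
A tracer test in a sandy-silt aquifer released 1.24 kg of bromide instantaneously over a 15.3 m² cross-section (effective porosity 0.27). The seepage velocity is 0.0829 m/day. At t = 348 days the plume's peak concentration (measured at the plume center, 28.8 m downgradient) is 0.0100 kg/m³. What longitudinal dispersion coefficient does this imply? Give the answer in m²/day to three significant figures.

At the plume center C_max = M/(n_e·A·√(4πDt)), so D = M²/(4πt·(n_e·A·C_max)²).
n_e·A·C_max = 0.27 × 15.3 × 0.0100 = 0.04131 kg/m.
D = 1.24²/(4π × 348 × 0.04131²) = 0.206 m²/day.

0.206 m²/day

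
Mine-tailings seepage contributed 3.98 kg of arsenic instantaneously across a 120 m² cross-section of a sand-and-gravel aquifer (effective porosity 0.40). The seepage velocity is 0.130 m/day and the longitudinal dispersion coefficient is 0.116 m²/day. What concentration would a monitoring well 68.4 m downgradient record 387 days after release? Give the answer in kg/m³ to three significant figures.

0.000564 kg/m³

For an instantaneous plane source, C(x,t) = M/(n_e·A·√(4πDt)) · exp(−(x−vt)²/(4Dt)), with n_e·A the pore (flow) area.
Plume center vt = 0.130 × 387 = 50.31 m, so the well at 68.4 m is 18.09 m downgradient of the peak.
√(4πDt) = 23.75 m, giving peak height M/(n_e·A·√(4πDt)) = 3.98/(0.40 × 120 × 23.75) = 0.003491 kg/m³.
(x−vt)²/(4Dt) = (18.09)²/(4 × 0.116 × 387) = 1.822; exp(−1.822) = 0.1617.
C = 0.003491 × 0.1617 = 0.000564 kg/m³.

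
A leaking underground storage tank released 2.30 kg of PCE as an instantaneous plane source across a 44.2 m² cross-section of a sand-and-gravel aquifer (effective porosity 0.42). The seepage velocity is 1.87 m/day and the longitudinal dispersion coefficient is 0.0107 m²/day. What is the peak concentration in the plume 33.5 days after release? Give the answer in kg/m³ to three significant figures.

The peak of an instantaneous 1D plume sits at x = vt; there the Gaussian factor is 1 and C_max = M/(n_e·A·√(4πDt)), where n_e·A is the pore area the mass is dissolved in.
√(4πDt) = √(4π × 0.0107 × 33.5) = 2.122 m, so C_max = 2.30/(0.42 × 44.2 × 2.122) = 0.0584 kg/m³.

0.0584 kg/m³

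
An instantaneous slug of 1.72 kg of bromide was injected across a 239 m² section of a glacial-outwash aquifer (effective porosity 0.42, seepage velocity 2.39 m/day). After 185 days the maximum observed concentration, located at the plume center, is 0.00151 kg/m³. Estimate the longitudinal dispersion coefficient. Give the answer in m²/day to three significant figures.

0.0554 m²/day

At the plume center C_max = M/(n_e·A·√(4πDt)), so D = M²/(4πt·(n_e·A·C_max)²).
n_e·A·C_max = 0.42 × 239 × 0.00151 = 0.1516 kg/m.
D = 1.72²/(4π × 185 × 0.1516²) = 0.0554 m²/day.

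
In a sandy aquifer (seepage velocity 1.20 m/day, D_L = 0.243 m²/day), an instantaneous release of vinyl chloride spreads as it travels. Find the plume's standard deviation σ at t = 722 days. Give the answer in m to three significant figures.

Dispersive spreading gives a Gaussian with σ² = 2Dt; advection only shifts the center.
σ = √(2 × 0.243 × 722) = 18.7 m.

18.7 m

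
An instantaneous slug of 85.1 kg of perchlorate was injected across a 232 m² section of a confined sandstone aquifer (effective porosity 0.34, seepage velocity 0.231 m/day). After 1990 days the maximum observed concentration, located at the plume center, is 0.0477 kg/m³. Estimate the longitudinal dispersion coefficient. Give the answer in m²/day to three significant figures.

At the plume center C_max = M/(n_e·A·√(4πDt)), so D = M²/(4πt·(n_e·A·C_max)²).
n_e·A·C_max = 0.34 × 232 × 0.0477 = 3.763 kg/m.
D = 85.1²/(4π × 1990 × 3.763²) = 0.0205 m²/day.

0.0205 m²/day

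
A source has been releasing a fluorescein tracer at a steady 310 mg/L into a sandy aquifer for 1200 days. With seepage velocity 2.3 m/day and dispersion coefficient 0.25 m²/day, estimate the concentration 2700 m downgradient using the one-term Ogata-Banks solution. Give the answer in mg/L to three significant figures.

308 mg/L

For a continuous step input, C/C₀ ≈ ½·erfc((x−vt)/(2√(Dt))).
vt = 2.3 × 1200 = 2760 m and 2√(Dt) = 2√(0.25 × 1200) = 34.64 m.
Argument (x−vt)/(2√(Dt)) = (2700 − 2760)/34.64 = -1.732; ½·erfc(-1.732) = 0.9928.
C = 310 × 0.9928 = 308 mg/L.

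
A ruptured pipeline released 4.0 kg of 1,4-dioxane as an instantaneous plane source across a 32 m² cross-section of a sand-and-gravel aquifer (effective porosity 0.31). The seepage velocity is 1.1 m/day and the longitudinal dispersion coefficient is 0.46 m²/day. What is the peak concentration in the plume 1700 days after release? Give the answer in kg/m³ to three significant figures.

The peak of an instantaneous 1D plume sits at x = vt; there the Gaussian factor is 1 and C_max = M/(n_e·A·√(4πDt)), where n_e·A is the pore area the mass is dissolved in.
√(4πDt) = √(4π × 0.46 × 1700) = 99.13 m, so C_max = 4.0/(0.31 × 32 × 99.13) = 0.00407 kg/m³.

0.00407 kg/m³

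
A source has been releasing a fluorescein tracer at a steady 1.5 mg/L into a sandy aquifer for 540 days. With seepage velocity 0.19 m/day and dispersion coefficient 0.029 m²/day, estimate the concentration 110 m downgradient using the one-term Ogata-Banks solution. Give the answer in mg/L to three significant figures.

0.140 mg/L

For a continuous step input, C/C₀ ≈ ½·erfc((x−vt)/(2√(Dt))).
vt = 0.19 × 540 = 102.6 m and 2√(Dt) = 2√(0.029 × 540) = 7.915 m.
Argument (x−vt)/(2√(Dt)) = (110 − 102.6)/7.915 = 0.9349; ½·erfc(0.9349) = 0.09306.
C = 1.5 × 0.09306 = 0.140 mg/L.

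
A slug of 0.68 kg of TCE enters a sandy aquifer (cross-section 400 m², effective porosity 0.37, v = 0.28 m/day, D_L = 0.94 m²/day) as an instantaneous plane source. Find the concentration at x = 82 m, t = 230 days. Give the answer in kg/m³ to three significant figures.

6.16e-05 kg/m³

For an instantaneous plane source, C(x,t) = M/(n_e·A·√(4πDt)) · exp(−(x−vt)²/(4Dt)), with n_e·A the pore (flow) area.
Plume center vt = 0.28 × 230 = 64.4 m, so the well at 82 m is 17.6 m downgradient of the peak.
√(4πDt) = 52.12 m, giving peak height M/(n_e·A·√(4πDt)) = 0.68/(0.37 × 400 × 52.12) = 8.815e-05 kg/m³.
(x−vt)²/(4Dt) = (17.6)²/(4 × 0.94 × 230) = 0.3582; exp(−0.3582) = 0.6989.
C = 8.815e-05 × 0.6989 = 6.16e-05 kg/m³.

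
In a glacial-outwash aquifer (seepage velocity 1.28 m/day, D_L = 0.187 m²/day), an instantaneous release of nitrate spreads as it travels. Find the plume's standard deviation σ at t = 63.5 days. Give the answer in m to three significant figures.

Dispersive spreading gives a Gaussian with σ² = 2Dt; advection only shifts the center.
σ = √(2 × 0.187 × 63.5) = 4.87 m.

4.87 m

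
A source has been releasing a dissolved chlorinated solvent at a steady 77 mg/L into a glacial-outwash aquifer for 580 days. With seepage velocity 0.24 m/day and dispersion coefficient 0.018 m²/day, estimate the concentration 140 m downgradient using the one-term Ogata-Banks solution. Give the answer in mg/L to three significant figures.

33.1 mg/L

For a continuous step input, C/C₀ ≈ ½·erfc((x−vt)/(2√(Dt))).
vt = 0.24 × 580 = 139.2 m and 2√(Dt) = 2√(0.018 × 580) = 6.462 m.
Argument (x−vt)/(2√(Dt)) = (140 − 139.2)/6.462 = 0.1238; ½·erfc(0.1238) = 0.4305.
C = 77 × 0.4305 = 33.1 mg/L.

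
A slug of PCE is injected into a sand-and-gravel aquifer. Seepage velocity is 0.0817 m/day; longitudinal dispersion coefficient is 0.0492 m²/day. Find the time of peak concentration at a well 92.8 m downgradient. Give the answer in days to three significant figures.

For the 1D instantaneous-source solution, setting ∂C/∂t = 0 at fixed x gives v²t² + 2Dt − x² = 0, so t = (√(D² + v²x²) − D)/v².
√(D² + v²x²) = √(0.0492² + 0.0817² × 92.8²) = 7.582; v² = 0.00667489.
t = (7.582 − 0.0492)/0.00667489 = 1130 days (vs. the pure-advection estimate x/v = 1140 d).

1130 days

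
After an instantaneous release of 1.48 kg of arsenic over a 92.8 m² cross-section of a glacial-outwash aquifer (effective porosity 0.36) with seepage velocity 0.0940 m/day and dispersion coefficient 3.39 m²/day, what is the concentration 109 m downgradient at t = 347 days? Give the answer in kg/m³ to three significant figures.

For an instantaneous plane source, C(x,t) = M/(n_e·A·√(4πDt)) · exp(−(x−vt)²/(4Dt)), with n_e·A the pore (flow) area.
Plume center vt = 0.0940 × 347 = 32.618 m, so the well at 109 m is 76.382 m downgradient of the peak.
√(4πDt) = 121.6 m, giving peak height M/(n_e·A·√(4πDt)) = 1.48/(0.36 × 92.8 × 121.6) = 0.0003643 kg/m³.
(x−vt)²/(4Dt) = (76.382)²/(4 × 3.39 × 347) = 1.240; exp(−1.240) = 0.2894.
C = 0.0003643 × 0.2894 = 0.000105 kg/m³.

0.000105 kg/m³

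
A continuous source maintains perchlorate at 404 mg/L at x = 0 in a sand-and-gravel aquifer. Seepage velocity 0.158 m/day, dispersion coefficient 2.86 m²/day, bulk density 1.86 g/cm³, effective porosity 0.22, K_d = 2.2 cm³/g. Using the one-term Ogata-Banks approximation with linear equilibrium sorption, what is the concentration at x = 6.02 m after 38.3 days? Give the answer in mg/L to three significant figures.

17.7 mg/L

Retardation factor R = 1 + ρ_b·K_d/n = 1 + 1.86 × 2.2/0.22 = 19.60.
Sorption retards both mechanisms: v_R = v/R = 0.008061 m/day, D_R = D/R = 0.1459 m²/day.
v_R·t = 0.008061 × 38.3 = 0.3087363 m; 2√(D_R t) = 4.728 m; argument = (6.02 − 0.3087363)/4.728 = 1.208.
C = C₀ × ½·erfc(1.208) = 404 × 0.04378 = 17.7 mg/L.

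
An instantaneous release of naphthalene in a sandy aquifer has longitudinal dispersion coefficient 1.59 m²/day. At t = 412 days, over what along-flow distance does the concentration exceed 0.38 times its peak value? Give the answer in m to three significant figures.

101 m

The plume is Gaussian with σ = √(2Dt) = √(2 × 1.59 × 412) = 36.20 m.
C/C_peak = exp(−Δx²/(2σ²)) = 0.38 ⇒ Δx = σ·√(−2 ln 0.38) = 36.20 × 1.391 = 50.35 m.
Width = 2Δx = 101 m.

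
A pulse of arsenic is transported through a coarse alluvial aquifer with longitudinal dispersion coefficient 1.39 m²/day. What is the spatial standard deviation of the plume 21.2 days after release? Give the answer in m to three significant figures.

7.68 m

Dispersive spreading gives a Gaussian with σ² = 2Dt; advection only shifts the center.
σ = √(2 × 1.39 × 21.2) = 7.68 m.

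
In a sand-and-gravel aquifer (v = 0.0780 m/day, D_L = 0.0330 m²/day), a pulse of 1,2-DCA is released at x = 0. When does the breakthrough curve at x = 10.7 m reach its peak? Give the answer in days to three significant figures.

For the 1D instantaneous-source solution, setting ∂C/∂t = 0 at fixed x gives v²t² + 2Dt − x² = 0, so t = (√(D² + v²x²) − D)/v².
√(D² + v²x²) = √(0.0330² + 0.0780² × 10.7²) = 0.8353; v² = 0.006084.
t = (0.8353 − 0.0330)/0.006084 = 132 days (vs. the pure-advection estimate x/v = 137 d).

132 days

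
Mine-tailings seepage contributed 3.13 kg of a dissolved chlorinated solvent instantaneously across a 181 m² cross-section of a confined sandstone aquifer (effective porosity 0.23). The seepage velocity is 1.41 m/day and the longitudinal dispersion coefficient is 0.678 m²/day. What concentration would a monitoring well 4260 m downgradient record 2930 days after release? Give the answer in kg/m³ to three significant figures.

For an instantaneous plane source, C(x,t) = M/(n_e·A·√(4πDt)) · exp(−(x−vt)²/(4Dt)), with n_e·A the pore (flow) area.
Plume center vt = 1.41 × 2930 = 4131.3 m, so the well at 4260 m is 128.7 m downgradient of the peak.
√(4πDt) = 158.0 m, giving peak height M/(n_e·A·√(4πDt)) = 3.13/(0.23 × 181 × 158.0) = 0.0004759 kg/m³.
(x−vt)²/(4Dt) = (128.7)²/(4 × 0.678 × 2930) = 2.084; exp(−2.084) = 0.1244.
C = 0.0004759 × 0.1244 = 5.92e-05 kg/m³.

5.92e-05 kg/m³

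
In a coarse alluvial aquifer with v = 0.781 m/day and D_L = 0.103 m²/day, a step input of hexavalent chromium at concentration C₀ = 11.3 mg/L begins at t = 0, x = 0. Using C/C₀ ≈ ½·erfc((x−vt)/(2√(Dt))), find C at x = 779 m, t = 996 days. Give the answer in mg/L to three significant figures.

For a continuous step input, C/C₀ ≈ ½·erfc((x−vt)/(2√(Dt))).
vt = 0.781 × 996 = 777.876 m and 2√(Dt) = 2√(0.103 × 996) = 20.26 m.
Argument (x−vt)/(2√(Dt)) = (779 − 777.876)/20.26 = 0.05548; ½·erfc(0.05548) = 0.4687.
C = 11.3 × 0.4687 = 5.30 mg/L.

5.30 mg/L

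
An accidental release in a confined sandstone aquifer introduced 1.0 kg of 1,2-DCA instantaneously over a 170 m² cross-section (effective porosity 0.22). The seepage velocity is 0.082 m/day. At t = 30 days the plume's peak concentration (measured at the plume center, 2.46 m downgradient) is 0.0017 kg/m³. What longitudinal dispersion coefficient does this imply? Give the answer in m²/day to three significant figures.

0.656 m²/day

At the plume center C_max = M/(n_e·A·√(4πDt)), so D = M²/(4πt·(n_e·A·C_max)²).
n_e·A·C_max = 0.22 × 170 × 0.0017 = 0.06358 kg/m.
D = 1.0²/(4π × 30 × 0.06358²) = 0.656 m²/day.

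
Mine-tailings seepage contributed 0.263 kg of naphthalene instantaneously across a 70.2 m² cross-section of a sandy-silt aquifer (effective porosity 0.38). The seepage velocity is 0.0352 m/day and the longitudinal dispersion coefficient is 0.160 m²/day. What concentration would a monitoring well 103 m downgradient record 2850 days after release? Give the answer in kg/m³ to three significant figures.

For an instantaneous plane source, C(x,t) = M/(n_e·A·√(4πDt)) · exp(−(x−vt)²/(4Dt)), with n_e·A the pore (flow) area.
Plume center vt = 0.0352 × 2850 = 100.32 m, so the well at 103 m is 2.68 m downgradient of the peak.
√(4πDt) = 75.70 m, giving peak height M/(n_e·A·√(4πDt)) = 0.263/(0.38 × 70.2 × 75.70) = 0.0001302 kg/m³.
(x−vt)²/(4Dt) = (2.68)²/(4 × 0.160 × 2850) = 0.003938; exp(−0.003938) = 0.9961.
C = 0.0001302 × 0.9961 = 0.000130 kg/m³.

0.000130 kg/m³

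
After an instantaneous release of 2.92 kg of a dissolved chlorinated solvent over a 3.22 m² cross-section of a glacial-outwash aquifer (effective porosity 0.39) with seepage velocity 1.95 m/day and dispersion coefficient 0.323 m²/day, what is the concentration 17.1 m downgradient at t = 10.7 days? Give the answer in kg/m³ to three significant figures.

0.127 kg/m³

For an instantaneous plane source, C(x,t) = M/(n_e·A·√(4πDt)) · exp(−(x−vt)²/(4Dt)), with n_e·A the pore (flow) area.
Plume center vt = 1.95 × 10.7 = 20.865 m, so the well at 17.1 m is 3.765 m upgradient of the peak.
√(4πDt) = 6.590 m, giving peak height M/(n_e·A·√(4πDt)) = 2.92/(0.39 × 3.22 × 6.590) = 0.3528 kg/m³.
(x−vt)²/(4Dt) = (-3.765)²/(4 × 0.323 × 10.7) = 1.025; exp(−1.025) = 0.3588.
C = 0.3528 × 0.3588 = 0.127 kg/m³.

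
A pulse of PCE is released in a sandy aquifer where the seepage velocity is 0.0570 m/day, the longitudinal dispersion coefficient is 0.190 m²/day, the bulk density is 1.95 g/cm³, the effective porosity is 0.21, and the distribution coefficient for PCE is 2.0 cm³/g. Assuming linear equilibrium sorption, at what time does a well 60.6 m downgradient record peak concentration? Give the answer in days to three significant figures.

19700 days

Retardation factor R = 1 + ρ_b·K_d/n = 1 + 1.95 × 2.0/0.21 = 19.57.
Sorption retards both mechanisms: v_R = v/R = 0.002913 m/day, D_R = D/R = 0.009709 m²/day.
Peak time from v_R²t² + 2D_R t − x² = 0: t = (√(D_R² + v_R²x²) − D_R)/v_R².
√(D_R² + v_R²x²) = √(0.009709² + 0.002913² × 60.6²) = 0.1768; v_R² = 8.486e-06.
t = (0.1768 − 0.009709)/8.486e-06 = 19700 days.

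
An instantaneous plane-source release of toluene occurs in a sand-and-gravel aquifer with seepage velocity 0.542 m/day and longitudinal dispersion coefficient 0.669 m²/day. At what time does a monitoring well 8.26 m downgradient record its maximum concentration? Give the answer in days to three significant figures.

For the 1D instantaneous-source solution, setting ∂C/∂t = 0 at fixed x gives v²t² + 2Dt − x² = 0, so t = (√(D² + v²x²) − D)/v².
√(D² + v²x²) = √(0.669² + 0.542² × 8.26²) = 4.527; v² = 0.293764.
t = (4.527 − 0.669)/0.293764 = 13.1 days (vs. the pure-advection estimate x/v = 15.2 d).

13.1 days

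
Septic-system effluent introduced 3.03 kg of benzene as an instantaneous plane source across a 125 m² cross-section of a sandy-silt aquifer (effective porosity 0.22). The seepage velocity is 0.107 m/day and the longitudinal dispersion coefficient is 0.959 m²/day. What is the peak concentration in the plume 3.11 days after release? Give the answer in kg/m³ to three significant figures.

The peak of an instantaneous 1D plume sits at x = vt; there the Gaussian factor is 1 and C_max = M/(n_e·A·√(4πDt)), where n_e·A is the pore area the mass is dissolved in.
√(4πDt) = √(4π × 0.959 × 3.11) = 6.122 m, so C_max = 3.03/(0.22 × 125 × 6.122) = 0.0180 kg/m³.

0.0180 kg/m³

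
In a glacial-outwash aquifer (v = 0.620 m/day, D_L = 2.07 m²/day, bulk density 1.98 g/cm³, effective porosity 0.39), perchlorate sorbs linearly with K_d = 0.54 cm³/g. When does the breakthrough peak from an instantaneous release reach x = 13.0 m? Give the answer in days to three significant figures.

Retardation factor R = 1 + ρ_b·K_d/n = 1 + 1.98 × 0.54/0.39 = 3.742.
Sorption retards both mechanisms: v_R = v/R = 0.1657 m/day, D_R = D/R = 0.5532 m²/day.
Peak time from v_R²t² + 2D_R t − x² = 0: t = (√(D_R² + v_R²x²) − D_R)/v_R².
√(D_R² + v_R²x²) = √(0.5532² + 0.1657² × 13.0²) = 2.224; v_R² = 0.02746.
t = (2.224 − 0.5532)/0.02746 = 60.8 days.

60.8 days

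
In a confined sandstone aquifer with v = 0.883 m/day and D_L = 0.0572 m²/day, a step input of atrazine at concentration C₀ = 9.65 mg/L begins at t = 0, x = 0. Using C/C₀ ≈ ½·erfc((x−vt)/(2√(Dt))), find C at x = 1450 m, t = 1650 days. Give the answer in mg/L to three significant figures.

For a continuous step input, C/C₀ ≈ ½·erfc((x−vt)/(2√(Dt))).
vt = 0.883 × 1650 = 1456.95 m and 2√(Dt) = 2√(0.0572 × 1650) = 19.43 m.
Argument (x−vt)/(2√(Dt)) = (1450 − 1456.95)/19.43 = -0.3577; ½·erfc(-0.3577) = 0.6935.
C = 9.65 × 0.6935 = 6.69 mg/L.

6.69 mg/L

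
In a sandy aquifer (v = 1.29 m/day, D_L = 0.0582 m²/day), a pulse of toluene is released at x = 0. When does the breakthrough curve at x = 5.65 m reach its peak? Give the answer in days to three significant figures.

For the 1D instantaneous-source solution, setting ∂C/∂t = 0 at fixed x gives v²t² + 2Dt − x² = 0, so t = (√(D² + v²x²) − D)/v².
√(D² + v²x²) = √(0.0582² + 1.29² × 5.65²) = 7.289; v² = 1.6641.
t = (7.289 − 0.0582)/1.6641 = 4.35 days (vs. the pure-advection estimate x/v = 4.38 d).

4.35 days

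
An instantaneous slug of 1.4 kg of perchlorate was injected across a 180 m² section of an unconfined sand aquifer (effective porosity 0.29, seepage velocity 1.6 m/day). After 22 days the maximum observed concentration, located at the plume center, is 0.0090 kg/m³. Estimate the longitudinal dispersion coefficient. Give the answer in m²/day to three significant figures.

0.0321 m²/day

At the plume center C_max = M/(n_e·A·√(4πDt)), so D = M²/(4πt·(n_e·A·C_max)²).
n_e·A·C_max = 0.29 × 180 × 0.0090 = 0.4698 kg/m.
D = 1.4²/(4π × 22 × 0.4698²) = 0.0321 m²/day.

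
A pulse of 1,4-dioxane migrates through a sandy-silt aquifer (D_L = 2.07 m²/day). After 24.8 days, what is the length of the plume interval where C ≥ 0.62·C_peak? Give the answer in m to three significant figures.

19.8 m

The plume is Gaussian with σ = √(2Dt) = √(2 × 2.07 × 24.8) = 10.13 m.
C/C_peak = exp(−Δx²/(2σ²)) = 0.62 ⇒ Δx = σ·√(−2 ln 0.62) = 10.13 × 0.9778 = 9.905 m.
Width = 2Δx = 19.8 m.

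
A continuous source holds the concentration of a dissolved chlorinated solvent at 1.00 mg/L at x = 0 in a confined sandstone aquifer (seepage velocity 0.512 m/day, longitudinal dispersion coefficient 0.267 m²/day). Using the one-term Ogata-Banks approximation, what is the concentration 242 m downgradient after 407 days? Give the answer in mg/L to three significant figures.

0.0113 mg/L

For a continuous step input, C/C₀ ≈ ½·erfc((x−vt)/(2√(Dt))).
vt = 0.512 × 407 = 208.384 m and 2√(Dt) = 2√(0.267 × 407) = 20.85 m.
Argument (x−vt)/(2√(Dt)) = (242 − 208.384)/20.85 = 1.612; ½·erfc(1.612) = 0.01131.
C = 1.00 × 0.01131 = 0.0113 mg/L.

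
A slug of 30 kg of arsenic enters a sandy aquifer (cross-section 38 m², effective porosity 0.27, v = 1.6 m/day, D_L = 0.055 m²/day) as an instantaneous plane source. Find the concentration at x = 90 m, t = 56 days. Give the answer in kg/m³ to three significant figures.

0.464 kg/m³

For an instantaneous plane source, C(x,t) = M/(n_e·A·√(4πDt)) · exp(−(x−vt)²/(4Dt)), with n_e·A the pore (flow) area.
Plume center vt = 1.6 × 56 = 89.6 m, so the well at 90 m is 0.4 m downgradient of the peak.
√(4πDt) = 6.221 m, giving peak height M/(n_e·A·√(4πDt)) = 30/(0.27 × 38 × 6.221) = 0.4700 kg/m³.
(x−vt)²/(4Dt) = (0.4)²/(4 × 0.055 × 56) = 0.01299; exp(−0.01299) = 0.9871.
C = 0.4700 × 0.9871 = 0.464 kg/m³.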